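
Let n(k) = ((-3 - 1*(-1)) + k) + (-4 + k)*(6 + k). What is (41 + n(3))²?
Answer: 1089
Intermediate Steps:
n(k) = -2 + k + (-4 + k)*(6 + k) (n(k) = ((-3 + 1) + k) + (-4 + k)*(6 + k) = (-2 + k) + (-4 + k)*(6 + k) = -2 + k + (-4 + k)*(6 + k))
(41 + n(3))² = (41 + (-26 + 3² + 3*3))² = (41 + (-26 + 9 + 9))² = (41 - 8)² = 33² = 1089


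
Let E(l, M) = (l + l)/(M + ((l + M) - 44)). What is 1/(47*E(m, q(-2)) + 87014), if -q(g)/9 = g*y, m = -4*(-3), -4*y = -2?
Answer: 7/608534 ≈ 1.1503e-5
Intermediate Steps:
y = 1/2 (y = -1/4*(-2) = 1/2 ≈ 0.50000)
m = 12
q(g) = -9*g/2
E(l, M) = 2*l/(-44 + l + 2*M) (E(l, M) = (2*l)/(M + ((M + l) - 44)) = (2*l)/(M + (-44 + M + l)) = (2*l)/(-44 + l + 2*M) = 2*l/(-44 + l + 2*M))
1/(47*E(m, q(-2)) + 87014) = 1/(47*(2*12/(-44 + 12 + 2*(-9/2*(-2)))) + 87014) = 1/(47*(2*12/(-44 + 12 + 2*9)) + 87014) = 1/(47*(2*12/(-44 + 12 + 18)) + 87014) = 1/(47*(2*12/(-14)) + 87014) = 1/(47*(2*12*(-1/14)) + 87014) = 1/(47*(-12/7) + 87014) = 1/(-564/7 + 87014) = 1/(608534/7) = 7/608534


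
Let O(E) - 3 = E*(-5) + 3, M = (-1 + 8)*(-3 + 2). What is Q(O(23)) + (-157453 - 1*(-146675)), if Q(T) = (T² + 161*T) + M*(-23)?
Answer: -16285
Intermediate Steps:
M = -7 (M = 7*(-1) = -7)
O(E) = 6 - 5*E (O(E) = 3 + (E*(-5) + 3) = 3 + (-5*E + 3) = 3 + (3 - 5*E) = 6 - 5*E)
Q(T) = 161 + T² + 161*T (Q(T) = (T² + 161*T) - 7*(-23) = (T² + 161*T) + 161 = 161 + T² + 161*T)
Q(O(23)) + (-157453 - 1*(-146675)) = (161 + (6 - 5*23)² + 161*(6 - 5*23)) + (-157453 - 1*(-146675)) = (161 + (6 - 115)² + 161*(6 - 115)) + (-157453 + 146675) = (161 + (-109)² + 161*(-109)) - 10778 = (161 + 11881 - 17549) - 10778 = -5507 - 10778 = -16285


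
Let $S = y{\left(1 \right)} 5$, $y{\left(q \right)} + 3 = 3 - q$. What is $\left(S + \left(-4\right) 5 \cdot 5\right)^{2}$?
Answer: $11025$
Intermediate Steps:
$y{\left(q \right)} = - q$ ($y{\left(q \right)} = -3 - \left(-3 + q\right) = - q$)
$S = -5$ ($S = \left(-1\right) 1 \cdot 5 = \left(-1\right) 5 = -5$)
$\left(S + \left(-4\right) 5 \cdot 5\right)^{2} = \left(-5 + \left(-4\right) 5 \cdot 5\right)^{2} = \left(-5 - 100\right)^{2} = \left(-105\right)^{2} = 11025$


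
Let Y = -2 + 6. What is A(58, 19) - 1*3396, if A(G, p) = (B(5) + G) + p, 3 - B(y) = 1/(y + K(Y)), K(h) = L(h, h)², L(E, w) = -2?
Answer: -29845/9 ≈ -3316.1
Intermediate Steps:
Y = 4
K(h) = 4 (K(h) = (-2)² = 4)
B(y) = 3 - 1/(4 + y) (B(y) = 3 - 1/(y + 4) = 3 - 1/(4 + y))
A(G, p) = 26/9 + G + p (A(G, p) = ((11 + 3*5)/(4 + 5) + G) + p = ((11 + 15)/9 + G) + p = ((⅑)*26 + G) + p = (26/9 + G) + p = 26/9 + G + p)
A(58, 19) - 1*3396 = (26/9 + 58 + 19) - 1*3396 = 719/9 - 3396 = -29845/9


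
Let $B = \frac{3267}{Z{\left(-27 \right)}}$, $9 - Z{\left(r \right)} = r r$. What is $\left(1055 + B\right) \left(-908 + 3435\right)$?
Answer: $\frac{212361499}{80} \approx 2.6545 \cdot 10^{6}$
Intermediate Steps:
$Z{\left(r \right)} = 9 - r^{2}$ ($Z{\left(r \right)} = 9 - r r = 9 - r^{2}$)
$B = - \frac{363}{80}$ ($B = \frac{3267}{9 - \left(-27\right)^{2}} = \frac{3267}{9 - 729} = \frac{3267}{-720} = 3267 \left(- \frac{1}{720}\right) = - \frac{363}{80} \approx -4.5375$)
$\left(1055 + B\right) \left(-908 + 3435\right) = \left(1055 - \frac{363}{80}\right) \left(-908 + 3435\right) = \frac{84037}{80} \cdot 2527 = \frac{212361499}{80}$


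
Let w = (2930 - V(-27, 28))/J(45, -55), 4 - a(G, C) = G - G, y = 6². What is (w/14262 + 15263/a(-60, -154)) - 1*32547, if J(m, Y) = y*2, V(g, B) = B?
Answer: -14751541699/513432 ≈ -28731.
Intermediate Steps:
y = 36
a(G, C) = 4 (a(G, C) = 4 - (G - G) = 4 - 1*0 = 4 + 0 = 4)
J(m, Y) = 72 (J(m, Y) = 36*2 = 72)
w = 1451/36 (w = (2930 - 1*28)/72 = (2930 - 28)*(1/72) = 2902*(1/72) = 1451/36 ≈ 40.306)
(w/14262 + 15263/a(-60, -154)) - 1*32547 = ((1451/36)/14262 + 15263/4) - 1*32547 = ((1451/36)*(1/14262) + 15263*(¼)) - 32547 = (1451/513432 + 15263/4) - 32547 = 1959129605/513432 - 32547 = -14751541699/513432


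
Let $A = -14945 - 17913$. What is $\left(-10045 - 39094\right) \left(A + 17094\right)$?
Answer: $774627196$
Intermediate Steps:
$A = -32858$ ($A = -14945 - 17913 = -32858$)
$\left(-10045 - 39094\right) \left(A + 17094\right) = \left(-10045 - 39094\right) \left(-32858 + 17094\right) = \left(-49139\right) \left(-15764\right) = 774627196$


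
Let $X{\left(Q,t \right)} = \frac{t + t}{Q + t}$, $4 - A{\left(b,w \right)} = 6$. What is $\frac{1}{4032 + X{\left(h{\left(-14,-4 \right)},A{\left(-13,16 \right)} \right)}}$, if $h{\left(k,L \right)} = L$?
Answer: $\frac{3}{12098} \approx 0.00024797$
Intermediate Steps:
$A{\left(b,w \right)} = -2$ ($A{\left(b,w \right)} = 4 - 6 = -2$)
$X{\left(Q,t \right)} = \frac{2 t}{Q + t}$
$\frac{1}{4032 + X{\left(h{\left(-14,-4 \right)},A{\left(-13,16 \right)} \right)}} = \frac{1}{4032 + 2 \left(-2\right) \frac{1}{-4 - 2}} = \frac{1}{4032 + 2 \left(-2\right) \frac{1}{-6}} = \frac{1}{4032 + 2 \left(-2\right) \left(- \frac{1}{6}\right)} = \frac{1}{4032 + \frac{2}{3}} = \frac{1}{\frac{12098}{3}} = \frac{3}{12098}$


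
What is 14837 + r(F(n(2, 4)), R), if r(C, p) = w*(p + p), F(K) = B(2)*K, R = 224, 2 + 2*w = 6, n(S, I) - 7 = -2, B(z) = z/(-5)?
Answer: 15733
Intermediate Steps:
B(z) = -z/5 (B(z) = z*(-1/5) = -z/5)
n(S, I) = 5 (n(S, I) = 7 - 2 = 5)
w = 2 (w = -1 + (1/2)*6 = -1 + 3 = 2)
F(K) = -2*K/5 (F(K) = (-1/5*2)*K = -2*K/5)
r(C, p) = 4*p (r(C, p) = 2*(p + p) = 2*(2*p) = 4*p)
14837 + r(F(n(2, 4)), R) = 14837 + 4*224 = 14837 + 896 = 15733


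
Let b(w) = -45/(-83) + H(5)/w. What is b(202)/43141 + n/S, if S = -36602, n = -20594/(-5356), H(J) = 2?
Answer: -3270283095923/35449087731616468 ≈ -9.2253e-5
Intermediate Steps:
n = 10297/2678 (n = -20594*(-1/5356) = 10297/2678 ≈ 3.8450)
b(w) = 45/83 + 2/w (b(w) = -45/(-83) + 2/w = -45*(-1/83) + 2/w = 45/83 + 2/w)
b(202)/43141 + n/S = (45/83 + 2/202)/43141 + (10297/2678)/(-36602) = (45/83 + 2*(1/202))*(1/43141) + (10297/2678)*(-1/36602) = (45/83 + 1/101)*(1/43141) - 10297/98020156 = (4628/8383)*(1/43141) - 10297/98020156 = 4628/361651003 - 10297/98020156 = -3270283095923/35449087731616468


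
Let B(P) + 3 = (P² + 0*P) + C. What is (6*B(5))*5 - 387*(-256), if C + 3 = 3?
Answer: 99732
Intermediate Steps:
C = 0 (C = -3 + 3 = 0)
B(P) = -3 + P² (B(P) = -3 + ((P² + 0*P) + 0) = -3 + ((P² + 0) + 0) = -3 + (P² + 0) = -3 + P²)
(6*B(5))*5 - 387*(-256) = (6*(-3 + 5²))*5 - 387*(-256) = (6*(-3 + 25))*5 + 99072 = (6*22)*5 + 99072 = 132*5 + 99072 = 660 + 99072 = 99732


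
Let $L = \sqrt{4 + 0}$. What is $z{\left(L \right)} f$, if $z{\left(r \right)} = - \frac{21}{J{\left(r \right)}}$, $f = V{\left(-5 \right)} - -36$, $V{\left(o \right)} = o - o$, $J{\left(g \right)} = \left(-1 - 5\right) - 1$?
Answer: $108$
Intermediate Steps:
$J{\left(g \right)} = -7$ ($J{\left(g \right)} = -6 - 1 = -7$)
$V{\left(o \right)} = 0$
$L = 2$ ($L = \sqrt{4} = 2$)
$f = 36$ ($f = 0 - -36 = 0 + 36 = 36$)
$z{\left(r \right)} = 3$ ($z{\left(r \right)} = - \frac{21}{-7} = \left(-21\right) \left(- \frac{1}{7}\right) = 3$)
$z{\left(L \right)} f = 3 \cdot 36 = 108$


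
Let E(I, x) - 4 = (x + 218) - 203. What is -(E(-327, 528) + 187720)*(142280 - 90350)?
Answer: -9776705310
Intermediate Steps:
E(I, x) = 19 + x (E(I, x) = 4 + ((x + 218) - 203) = 4 + ((218 + x) - 203) = 4 + (15 + x) = 19 + x)
-(E(-327, 528) + 187720)*(142280 - 90350) = -((19 + 528) + 187720)*(142280 - 90350) = -(547 + 187720)*51930 = -188267*51930 = -1*9776705310 = -9776705310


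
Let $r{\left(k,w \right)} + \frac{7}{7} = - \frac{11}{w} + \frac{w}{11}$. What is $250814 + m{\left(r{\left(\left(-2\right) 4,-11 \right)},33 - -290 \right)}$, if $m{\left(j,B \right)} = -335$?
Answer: $250479$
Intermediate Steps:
$r{\left(k,w \right)} = -1 - \frac{11}{w} + \frac{w}{11}$ ($r{\left(k,w \right)} = -1 + \left(- \frac{11}{w} + \frac{w}{11}\right) = -1 - \frac{11}{w} + \frac{w}{11}$)
$250814 + m{\left(r{\left(\left(-2\right) 4,-11 \right)},33 - -290 \right)} = 250814 - 335 = 250479$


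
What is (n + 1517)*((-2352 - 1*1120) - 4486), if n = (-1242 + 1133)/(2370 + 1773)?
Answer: -50014613476/4143 ≈ -1.2072e+7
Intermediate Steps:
n = -109/4143 ≈ -0.026309
(n + 1517)*((-2352 - 1*1120) - 4486) = (-109/4143 + 1517)*((-2352 - 1*1120) - 4486) = 6284822*((-2352 - 1120) - 4486)/4143 = 6284822*(-3472 - 4486)/4143 = (6284822/4143)*(-7958) = -50014613476/4143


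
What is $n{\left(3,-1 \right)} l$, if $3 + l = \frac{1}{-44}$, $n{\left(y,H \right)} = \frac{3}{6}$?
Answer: $- \frac{133}{88} \approx -1.5114$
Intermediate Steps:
$n{\left(y,H \right)} = \frac{1}{2}$ ($n{\left(y,H \right)} = 3 \cdot \frac{1}{6} = \frac{1}{2}$)
$l = - \frac{133}{44}$ ($l = -3 + \frac{1}{-44} = -3 - \frac{1}{44} = - \frac{133}{44} \approx -3.0227$)
$n{\left(3,-1 \right)} l = \frac{1}{2} \left(- \frac{133}{44}\right) = - \frac{133}{88}$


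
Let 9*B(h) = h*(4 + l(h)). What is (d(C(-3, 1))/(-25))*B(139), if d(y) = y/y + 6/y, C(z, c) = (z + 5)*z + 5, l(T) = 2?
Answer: 278/15 ≈ 18.533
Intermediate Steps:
C(z, c) = 5 + z*(5 + z) (C(z, c) = (5 + z)*z + 5 = z*(5 + z) + 5 = 5 + z*(5 + z))
d(y) = 1 + 6/y
B(h) = 2*h/3 (B(h) = (h*(4 + 2))/9 = (h*6)/9 = (6*h)/9 = 2*h/3)
(d(C(-3, 1))/(-25))*B(139) = (((6 + (5 + (-3)² + 5*(-3)))/(5 + (-3)² + 5*(-3)))/(-25))*((⅔)*139) = (((6 + (5 + 9 - 15))/(5 + 9 - 15))*(-1/25))*(278/3) = (((6 - 1)/(-1))*(-1/25))*(278/3) = (-1*5*(-1/25))*(278/3) = -5*(-1/25)*(278/3) = (⅕)*(278/3) = 278/15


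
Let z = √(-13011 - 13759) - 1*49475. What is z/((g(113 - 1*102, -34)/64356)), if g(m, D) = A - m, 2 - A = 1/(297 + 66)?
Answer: 288949188825/817 - 5840307*I*√26770/817 ≈ 3.5367e+8 - 1.1696e+6*I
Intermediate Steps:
A = 725/363 (A = 2 - 1/(297 + 66) = 2 - 1/363 = 725/363 ≈ 1.9972)
g(m, D) = 725/363 - m
z = -49475 + I*√26770 (z = √(-26770) - 49475 = I*√26770 - 49475 = -49475 + I*√26770 ≈ -49475.0 + 163.62*I)
z/((g(113 - 1*102, -34)/64356)) = (-49475 + I*√26770)/(((725/363 - (113 - 1*102))/64356)) = (-49475 + I*√26770)/(((725/363 - (113 - 102))*(1/64356))) = (-49475 + I*√26770)/(((725/363 - 1*11)*(1/64356))) = (-49475 + I*√26770)/(((725/363 - 11)*(1/64356))) = (-49475 + I*√26770)/((-3268/363*1/64356)) = (-49475 + I*√26770)/(-817/5840307) = (-49475 + I*√26770)*(-5840307/817) = 288949188825/817 - 5840307*I*√26770/817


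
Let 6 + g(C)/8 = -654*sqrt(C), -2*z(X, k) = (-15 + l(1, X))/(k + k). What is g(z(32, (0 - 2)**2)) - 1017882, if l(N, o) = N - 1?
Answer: -1017930 - 1308*sqrt(15) ≈ -1.0230e+6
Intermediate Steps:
l(N, o) = -1 + N
z(X, k) = 15/(4*k) (z(X, k) = -(-15 + (-1 + 1))/(2*(k + k)) = -(-15 + 0)/(2*(2*k)) = -(-15)*1/(2*k)/2 = -(-15)/(4*k) = 15/(4*k))
g(C) = -48 - 5232*sqrt(C) (g(C) = -48 + 8*(-654*sqrt(C)) = -48 - 5232*sqrt(C))
g(z(32, (0 - 2)**2)) - 1017882 = (-48 - 5232*sqrt(15)/4) - 1017882 = (-48 - 1308*sqrt(15)) - 1017882 = -1017930 - 1308*sqrt(15)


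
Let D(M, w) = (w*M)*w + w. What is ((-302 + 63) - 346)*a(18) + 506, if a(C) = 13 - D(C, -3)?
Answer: 85916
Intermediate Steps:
D(M, w) = w + M*w² (D(M, w) = (M*w)*w + w = M*w² + w = w + M*w²)
a(C) = 16 - 9*C (a(C) = 13 - (-3)*(1 + C*(-3)) = 13 - (-3)*(1 - 3*C) = 13 - (-3 + 9*C) = 13 + (3 - 9*C) = 16 - 9*C)
((-302 + 63) - 346)*a(18) + 506 = ((-302 + 63) - 346)*(16 - 9*18) + 506 = (-239 - 346)*(16 - 162) + 506 = -585*(-146) + 506 = 85410 + 506 = 85916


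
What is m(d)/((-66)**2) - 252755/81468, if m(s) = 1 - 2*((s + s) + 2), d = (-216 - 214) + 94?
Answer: -6887168/2464407 ≈ -2.7947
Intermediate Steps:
d = -336 (d = -430 + 94 = -336)
m(s) = -3 - 4*s (m(s) = 1 - 2*(2*s + 2) = 1 - 2*(2 + 2*s) = 1 + (-4 - 4*s) = -3 - 4*s)
m(d)/((-66)**2) - 252755/81468 = (-3 - 4*(-336))/((-66)**2) - 252755/81468 = (-3 + 1344)/4356 - 252755*1/81468 = 1341*(1/4356) - 252755/81468 = 149/484 - 252755/81468 = -6887168/2464407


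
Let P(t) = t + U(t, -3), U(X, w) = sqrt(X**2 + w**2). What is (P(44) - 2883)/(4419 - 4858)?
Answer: 2839/439 - sqrt(1945)/439 ≈ 6.3665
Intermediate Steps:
P(t) = t + sqrt(9 + t**2) (P(t) = t + sqrt(t**2 + (-3)**2) = t + sqrt(t**2 + 9) = t + sqrt(9 + t**2))
(P(44) - 2883)/(4419 - 4858) = ((44 + sqrt(9 + 44**2)) - 2883)/(4419 - 4858) = ((44 + sqrt(9 + 1936)) - 2883)/(-439) = ((44 + sqrt(1945)) - 2883)*(-1/439) = (-2839 + sqrt(1945))*(-1/439) = 2839/439 - sqrt(1945)/439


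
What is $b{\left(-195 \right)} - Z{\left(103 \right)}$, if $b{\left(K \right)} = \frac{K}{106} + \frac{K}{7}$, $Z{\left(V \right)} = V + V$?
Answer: $- \frac{174887}{742} \approx -235.7$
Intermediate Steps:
$Z{\left(V \right)} = 2 V$
$b{\left(K \right)} = \frac{113 K}{742}$ ($b{\left(K \right)} = K \frac{1}{106} + K \frac{1}{7} = \frac{K}{106} + \frac{K}{7} = \frac{113 K}{742}$)
$b{\left(-195 \right)} - Z{\left(103 \right)} = \frac{113}{742} \left(-195\right) - 2 \cdot 103 = - \frac{22035}{742} - 206 = - \frac{174887}{742}$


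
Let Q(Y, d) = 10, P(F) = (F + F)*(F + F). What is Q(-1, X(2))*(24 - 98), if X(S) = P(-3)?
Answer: -740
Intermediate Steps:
P(F) = 4*F² (P(F) = (2*F)*(2*F) = 4*F²)
X(S) = 36 (X(S) = 4*(-3)² = 4*9 = 36)
Q(-1, X(2))*(24 - 98) = 10*(24 - 98) = 10*(-74) = -740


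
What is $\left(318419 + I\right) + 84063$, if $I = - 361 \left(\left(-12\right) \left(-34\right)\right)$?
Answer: $255194$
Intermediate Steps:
$I = -147288$ ($I = \left(-361\right) 408 = -147288$)
$\left(318419 + I\right) + 84063 = \left(318419 - 147288\right) + 84063 = 171131 + 84063 = 255194$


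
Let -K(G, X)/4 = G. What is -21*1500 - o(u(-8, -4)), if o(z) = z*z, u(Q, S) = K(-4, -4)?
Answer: -31756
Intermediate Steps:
K(G, X) = -4*G
u(Q, S) = 16 (u(Q, S) = -4*(-4) = 16)
o(z) = z²
-21*1500 - o(u(-8, -4)) = -21*1500 - 1*16² = -31500 - 1*256 = -31500 - 256 = -31756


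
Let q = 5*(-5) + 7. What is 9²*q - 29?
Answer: -1487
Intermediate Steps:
q = -18 (q = -25 + 7 = -18)
9²*q - 29 = 9²*(-18) - 29 = 81*(-18) - 29 = -1458 - 29 = -1487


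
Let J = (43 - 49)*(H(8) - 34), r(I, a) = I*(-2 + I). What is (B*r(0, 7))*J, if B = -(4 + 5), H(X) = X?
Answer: 0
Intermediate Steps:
B = -9 (B = -1*9 = -9)
J = 156 (J = (43 - 49)*(8 - 34) = -6*(-26) = 156)
(B*r(0, 7))*J = -0*(-2 + 0)*156 = -0*(-2)*156 = -9*0*156 = 0*156 = 0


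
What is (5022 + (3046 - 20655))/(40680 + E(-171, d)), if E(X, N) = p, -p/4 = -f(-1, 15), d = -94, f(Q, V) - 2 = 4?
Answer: -12587/40704 ≈ -0.30923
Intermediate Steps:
f(Q, V) = 6 (f(Q, V) = 2 + 4 = 6)
p = 24 (p = -(-4)*6 = -4*(-6) = 24)
E(X, N) = 24
(5022 + (3046 - 20655))/(40680 + E(-171, d)) = (5022 + (3046 - 20655))/(40680 + 24) = (5022 - 17609)/40704 = -12587*1/40704 = -12587/40704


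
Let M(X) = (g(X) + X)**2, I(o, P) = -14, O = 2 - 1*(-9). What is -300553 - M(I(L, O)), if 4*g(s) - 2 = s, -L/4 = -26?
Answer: -300842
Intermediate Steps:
L = 104 (L = -4*(-26) = 104)
g(s) = 1/2 + s/4
O = 11 (O = 2 + 9 = 11)
M(X) = (1/2 + 5*X/4)**2 (M(X) = ((1/2 + X/4) + X)**2 = (1/2 + 5*X/4)**2)
-300553 - M(I(L, O)) = -300553 - (2 + 5*(-14))**2/16 = -300553 - (2 - 70)**2/16 = -300553 - (-68)**2/16 = -300553 - 4624/16 = -300553 - 1*289 = -300553 - 289 = -300842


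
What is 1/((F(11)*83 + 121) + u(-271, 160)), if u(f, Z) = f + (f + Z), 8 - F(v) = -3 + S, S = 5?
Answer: 1/237 ≈ 0.0042194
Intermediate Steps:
F(v) = 6 (F(v) = 8 - (-3 + 5) = 8 - 1*2 = 8 - 2 = 6)
u(f, Z) = Z + 2*f (u(f, Z) = f + (Z + f) = Z + 2*f)
1/((F(11)*83 + 121) + u(-271, 160)) = 1/((6*83 + 121) + (160 + 2*(-271))) = 1/((498 + 121) + (160 - 542)) = 1/(619 - 382) = 1/237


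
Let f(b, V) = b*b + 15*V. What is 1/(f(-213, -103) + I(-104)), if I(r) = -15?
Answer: 1/43809 ≈ 2.2826e-5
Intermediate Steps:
f(b, V) = b² + 15*V
1/(f(-213, -103) + I(-104)) = 1/(((-213)² + 15*(-103)) - 15) = 1/((45369 - 1545) - 15) = 1/(43824 - 15) = 1/43809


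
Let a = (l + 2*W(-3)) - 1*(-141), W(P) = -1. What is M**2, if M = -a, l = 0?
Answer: 19321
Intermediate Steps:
a = 139 (a = (0 + 2*(-1)) - 1*(-141) = (0 - 2) + 141 = -2 + 141 = 139)
M = -139 (M = -1*139 = -139)
M**2 = (-139)**2 = 19321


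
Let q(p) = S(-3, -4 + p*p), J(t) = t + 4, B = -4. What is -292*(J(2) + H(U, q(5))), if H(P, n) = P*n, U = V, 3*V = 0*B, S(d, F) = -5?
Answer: -1752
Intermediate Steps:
J(t) = 4 + t
q(p) = -5
V = 0 (V = (0*(-4))/3 = (⅓)*0 = 0)
U = 0
-292*(J(2) + H(U, q(5))) = -292*((4 + 2) + 0*(-5)) = -292*(6 + 0) = -292*6 = -1752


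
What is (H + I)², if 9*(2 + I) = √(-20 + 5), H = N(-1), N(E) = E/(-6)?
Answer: 343/108 - 11*I*√15/27 ≈ 3.1759 - 1.5779*I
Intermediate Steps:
N(E) = -E/6 (N(E) = E*(-⅙) = -E/6)
H = ⅙ (H = -⅙*(-1) = ⅙ ≈ 0.16667)
I = -2 + I*√15/9 (I = -2 + √(-20 + 5)/9 = -2 + √(-15)/9 = -2 + (I*√15)/9 = -2 + I*√15/9 ≈ -2.0 + 0.43033*I)
(H + I)² = (⅙ + (-2 + I*√15/9))² = (-11/6 + I*√15/9)²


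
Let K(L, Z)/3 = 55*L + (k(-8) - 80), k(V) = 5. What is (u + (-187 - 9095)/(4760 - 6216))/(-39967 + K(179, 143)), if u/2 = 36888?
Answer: -590259/85256 ≈ -6.9234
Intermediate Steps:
u = 73776 (u = 2*36888 = 73776)
K(L, Z) = -225 + 165*L (K(L, Z) = 3*(55*L + (5 - 80)) = 3*(55*L - 75) = 3*(-75 + 55*L) = -225 + 165*L)
(u + (-187 - 9095)/(4760 - 6216))/(-39967 + K(179, 143)) = (73776 + (-187 - 9095)/(4760 - 6216))/(-39967 + (-225 + 165*179)) = (73776 - 9282/(-1456))/(-39967 + (-225 + 29535)) = (73776 - 9282*(-1/1456))/(-39967 + 29310) = (73776 + 51/8)/(-10657) = (590259/8)*(-1/10657) = -590259/85256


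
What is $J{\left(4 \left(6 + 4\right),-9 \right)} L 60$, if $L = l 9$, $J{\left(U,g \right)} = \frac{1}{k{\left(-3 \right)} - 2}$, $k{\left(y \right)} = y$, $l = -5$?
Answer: $540$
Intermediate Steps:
$J{\left(U,g \right)} = - \frac{1}{5}$ ($J{\left(U,g \right)} = \frac{1}{-3 - 2} = \frac{1}{-5} = - \frac{1}{5}$)
$L = -45$ ($L = \left(-5\right) 9 = -45$)
$J{\left(4 \left(6 + 4\right),-9 \right)} L 60 = \left(- \frac{1}{5}\right) \left(-45\right) 60 = 9 \cdot 60 = 540$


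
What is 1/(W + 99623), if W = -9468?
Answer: 1/90155 ≈ 1.1092e-5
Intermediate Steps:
1/(W + 99623) = 1/(-9468 + 99623) = 1/90155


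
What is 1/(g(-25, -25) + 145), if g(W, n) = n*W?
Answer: 1/770 ≈ 0.0012987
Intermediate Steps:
g(W, n) = W*n
1/(g(-25, -25) + 145) = 1/(-25*(-25) + 145) = 1/(625 + 145) = 1/770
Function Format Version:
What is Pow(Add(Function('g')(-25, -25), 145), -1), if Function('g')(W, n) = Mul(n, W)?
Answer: Rational(1, 770) ≈ 0.0012987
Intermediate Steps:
Function('g')(W, n) = Mul(W, n)
Pow(Add(Function('g')(-25, -25), 145), -1) = Pow(Add(Mul(-25, -25), 145), -1) = Pow(Add(625, 145), -1) = Pow(770, -1) = Rational(1, 770)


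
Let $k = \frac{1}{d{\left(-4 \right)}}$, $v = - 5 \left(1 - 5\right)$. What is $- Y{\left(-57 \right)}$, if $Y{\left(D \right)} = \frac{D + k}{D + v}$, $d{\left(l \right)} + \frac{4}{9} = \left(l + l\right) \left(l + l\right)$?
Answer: $- \frac{32595}{21164} \approx -1.5401$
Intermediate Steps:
$d{\left(l \right)} = - \frac{4}{9} + 4 l^{2}$ ($d{\left(l \right)} = - \frac{4}{9} + \left(l + l\right) \left(l + l\right) = - \frac{4}{9} + 2 l 2 l = - \frac{4}{9} + 4 l^{2}$)
$v = 20$ ($v = \left(-5\right) \left(-4\right) = 20$)
$k = \frac{9}{572}$ ($k = \frac{1}{- \frac{4}{9} + 4 \left(-4\right)^{2}} = \frac{1}{- \frac{4}{9} + 4 \cdot 16} = \frac{1}{- \frac{4}{9} + 64} = \frac{1}{\frac{572}{9}} = \frac{9}{572} \approx 0.015734$)
$Y{\left(D \right)} = \frac{\frac{9}{572} + D}{20 + D}$ ($Y{\left(D \right)} = \frac{D + \frac{9}{572}}{D + 20} = \frac{\frac{9}{572} + D}{20 + D}$)
$- Y{\left(-57 \right)} = - \frac{\frac{9}{572} - 57}{20 - 57} = - \frac{-32595}{\left(-37\right) 572} = - \frac{\left(-1\right) \left(-32595\right)}{37 \cdot 572} = \left(-1\right) \frac{32595}{21164} = - \frac{32595}{21164}$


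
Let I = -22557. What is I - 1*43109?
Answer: -65666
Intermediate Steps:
I - 1*43109 = -22557 - 1*43109 = -22557 - 43109 = -65666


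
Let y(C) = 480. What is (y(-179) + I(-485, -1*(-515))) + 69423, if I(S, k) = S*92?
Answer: 25283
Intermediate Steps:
I(S, k) = 92*S
(y(-179) + I(-485, -1*(-515))) + 69423 = (480 + 92*(-485)) + 69423 = (480 - 44620) + 69423 = -44140 + 69423 = 25283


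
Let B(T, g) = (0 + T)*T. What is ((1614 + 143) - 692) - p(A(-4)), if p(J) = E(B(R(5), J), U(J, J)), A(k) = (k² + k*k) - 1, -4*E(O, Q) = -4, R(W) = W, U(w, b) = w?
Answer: 1064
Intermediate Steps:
B(T, g) = T² (B(T, g) = T*T = T²)
E(O, Q) = 1 (E(O, Q) = -¼*(-4) = 1)
A(k) = -1 + 2*k² (A(k) = (k² + k²) - 1 = 2*k² - 1 = -1 + 2*k²)
p(J) = 1
((1614 + 143) - 692) - p(A(-4)) = ((1614 + 143) - 692) - 1*1 = (1757 - 692) - 1 = 1065 - 1 = 1064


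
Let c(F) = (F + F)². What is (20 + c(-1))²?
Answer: 576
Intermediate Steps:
c(F) = 4*F² (c(F) = (2*F)² = 4*F²)
(20 + c(-1))² = (20 + 4*(-1)²)² = (20 + 4*1)² = (20 + 4)² = 24² = 576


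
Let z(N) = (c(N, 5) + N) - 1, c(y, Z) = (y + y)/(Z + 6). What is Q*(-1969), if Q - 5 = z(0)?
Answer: -7876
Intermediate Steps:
c(y, Z) = 2*y/(6 + Z) (c(y, Z) = (2*y)/(6 + Z) = 2*y/(6 + Z))
z(N) = -1 + 13*N/11 (z(N) = (2*N/(6 + 5) + N) - 1 = (2*N/11 + N) - 1 = 13*N/11 - 1 = -1 + 13*N/11)
Q = 4 (Q = 5 + (-1 + (13/11)*0) = 5 + (-1 + 0) = 5 - 1 = 4)
Q*(-1969) = 4*(-1969) = -7876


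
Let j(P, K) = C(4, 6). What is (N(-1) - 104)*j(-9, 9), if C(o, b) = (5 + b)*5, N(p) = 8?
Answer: -5280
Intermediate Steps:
C(o, b) = 25 + 5*b
j(P, K) = 55 (j(P, K) = 25 + 5*6 = 25 + 30 = 55)
(N(-1) - 104)*j(-9, 9) = (8 - 104)*55 = -96*55 = -5280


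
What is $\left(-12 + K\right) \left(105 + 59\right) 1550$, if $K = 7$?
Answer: $-1271000$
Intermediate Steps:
$\left(-12 + K\right) \left(105 + 59\right) 1550 = \left(-12 + 7\right) \left(105 + 59\right) 1550 = \left(-5\right) 164 \cdot 1550 = \left(-820\right) 1550 = -1271000$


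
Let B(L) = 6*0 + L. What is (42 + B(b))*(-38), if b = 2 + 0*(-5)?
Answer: -1672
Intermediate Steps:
b = 2 (b = 2 + 0 = 2)
B(L) = L (B(L) = 0 + L = L)
(42 + B(b))*(-38) = (42 + 2)*(-38) = 44*(-38) = -1672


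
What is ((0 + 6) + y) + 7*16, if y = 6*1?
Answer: 124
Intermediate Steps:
y = 6
((0 + 6) + y) + 7*16 = ((0 + 6) + 6) + 7*16 = (6 + 6) + 112 = 12 + 112 = 124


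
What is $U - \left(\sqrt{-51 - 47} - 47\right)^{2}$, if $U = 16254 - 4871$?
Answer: $9272 + 658 i \sqrt{2} \approx 9272.0 + 930.55 i$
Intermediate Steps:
$U = 11383$ ($U = 16254 - 4871 = 11383$)
$U - \left(\sqrt{-51 - 47} - 47\right)^{2} = 11383 - \left(\sqrt{-51 - 47} - 47\right)^{2} = 11383 - \left(\sqrt{-98} - 47\right)^{2} = 11383 - \left(7 i \sqrt{2} - 47\right)^{2} = 11383 - \left(-47 + 7 i \sqrt{2}\right)^{2}$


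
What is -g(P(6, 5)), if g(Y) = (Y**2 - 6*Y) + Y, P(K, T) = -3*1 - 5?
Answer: -104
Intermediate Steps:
P(K, T) = -8 (P(K, T) = -3 - 5 = -8)
g(Y) = Y**2 - 5*Y
-g(P(6, 5)) = -(-8)*(-5 - 8) = -(-8)*(-13) = -1*104 = -104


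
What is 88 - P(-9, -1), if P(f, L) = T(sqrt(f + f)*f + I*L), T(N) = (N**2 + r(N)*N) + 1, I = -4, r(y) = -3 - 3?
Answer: 1553 + 54*I*sqrt(2) ≈ 1553.0 + 76.368*I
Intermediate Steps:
r(y) = -6
T(N) = 1 + N**2 - 6*N (T(N) = (N**2 - 6*N) + 1 = 1 + N**2 - 6*N)
P(f, L) = 1 + (-4*L + sqrt(2)*f**(3/2))**2 + 24*L - 6*sqrt(2)*f**(3/2) (P(f, L) = 1 + (sqrt(f + f)*f - 4*L)**2 - 6*(sqrt(f + f)*f - 4*L) = 1 + (sqrt(2*f)*f - 4*L)**2 - 6*(sqrt(2*f)*f - 4*L) = 1 + ((sqrt(2)*sqrt(f))*f - 4*L)**2 - 6*((sqrt(2)*sqrt(f))*f - 4*L) = 1 + (sqrt(2)*f**(3/2) - 4*L)**2 - 6*(sqrt(2)*f**(3/2) - 4*L) = 1 + (-4*L + sqrt(2)*f**(3/2))**2 - 6*(-4*L + sqrt(2)*f**(3/2)) = 1 + (-4*L + sqrt(2)*f**(3/2))**2 + (24*L - 6*sqrt(2)*f**(3/2)) = 1 + (-4*L + sqrt(2)*f**(3/2))**2 + 24*L - 6*sqrt(2)*f**(3/2))
88 - P(-9, -1) = 88 - (1 + (4*(-1) - sqrt(2)*(-9)**(3/2))**2 + 24*(-1) - 6*sqrt(2)*(-9)**(3/2)) = 88 - (1 + (-4 - sqrt(2)*(-27*I))**2 - 24 - 6*sqrt(2)*(-27*I)) = 88 - (1 + (-4 + 27*I*sqrt(2))**2 - 24 + 162*I*sqrt(2)) = 88 - (-23 + (-4 + 27*I*sqrt(2))**2 + 162*I*sqrt(2)) = 88 + (23 - (-4 + 27*I*sqrt(2))**2 - 162*I*sqrt(2)) = 111 - (-4 + 27*I*sqrt(2))**2 - 162*I*sqrt(2)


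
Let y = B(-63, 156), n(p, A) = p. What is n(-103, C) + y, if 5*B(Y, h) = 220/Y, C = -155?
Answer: -6533/63 ≈ -103.70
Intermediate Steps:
B(Y, h) = 44/Y (B(Y, h) = (220/Y)/5 = 44/Y)
y = -44/63 (y = 44/(-63) = 44*(-1/63) = -44/63 ≈ -0.69841)
n(-103, C) + y = -103 - 44/63 = -6533/63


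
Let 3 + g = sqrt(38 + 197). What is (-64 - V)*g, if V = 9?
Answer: 219 - 73*sqrt(235) ≈ -900.07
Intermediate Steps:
g = -3 + sqrt(235) (g = -3 + sqrt(38 + 197) = -3 + sqrt(235) ≈ 12.330)
(-64 - V)*g = (-64 - 1*9)*(-3 + sqrt(235)) = (-64 - 9)*(-3 + sqrt(235)) = -73*(-3 + sqrt(235)) = 219 - 73*sqrt(235)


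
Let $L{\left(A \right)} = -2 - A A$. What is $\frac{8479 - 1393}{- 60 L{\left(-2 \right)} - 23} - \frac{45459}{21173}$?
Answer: $\frac{134712195}{7135301} \approx 18.88$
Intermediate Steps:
$L{\left(A \right)} = -2 - A^{2}$
$\frac{8479 - 1393}{- 60 L{\left(-2 \right)} - 23} - \frac{45459}{21173} = \frac{8479 - 1393}{- 60 \left(-2 - \left(-2\right)^{2}\right) - 23} - \frac{45459}{21173} = \frac{8479 - 1393}{- 60 \left(-2 - 4\right) - 23} - \frac{45459}{21173} = \frac{7086}{- 60 \left(-2 - 4\right) - 23} - \frac{45459}{21173} = \frac{7086}{\left(-60\right) \left(-6\right) - 23} - \frac{45459}{21173} = \frac{7086}{360 - 23} - \frac{45459}{21173} = \frac{7086}{337} - \frac{45459}{21173} = \frac{134712195}{7135301}$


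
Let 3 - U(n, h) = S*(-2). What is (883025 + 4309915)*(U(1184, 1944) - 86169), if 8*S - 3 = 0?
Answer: -447450973335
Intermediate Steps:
S = 3/8 (S = 3/8 + (⅛)*0 = 3/8 + 0 = 3/8 ≈ 0.37500)
U(n, h) = 15/4 (U(n, h) = 3 - 3*(-2)/8 = 3 - 1*(-¾) = 3 + ¾ = 15/4)
(883025 + 4309915)*(U(1184, 1944) - 86169) = (883025 + 4309915)*(15/4 - 86169) = 5192940*(-344661/4) = -447450973335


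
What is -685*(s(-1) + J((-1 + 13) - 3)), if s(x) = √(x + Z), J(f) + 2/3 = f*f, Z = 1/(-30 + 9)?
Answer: -165085/3 - 685*I*√462/21 ≈ -55028.0 - 701.12*I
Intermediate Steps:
Z = -1/21 (Z = 1/(-21) = -1/21 ≈ -0.047619)
J(f) = -⅔ + f² (J(f) = -⅔ + f*f = -⅔ + f²)
s(x) = √(-1/21 + x) (s(x) = √(x - 1/21) = √(-1/21 + x))
-685*(s(-1) + J((-1 + 13) - 3)) = -685*(√(-21 + 441*(-1))/21 + (-⅔ + ((-1 + 13) - 3)²)) = -685*(√(-21 - 441)/21 + (-⅔ + (12 - 3)²)) = -685*(√(-462)/21 + (-⅔ + 9²)) = -685*((I*√462)/21 + (-⅔ + 81)) = -685*(I*√462/21 + 241/3) = -685*(241/3 + I*√462/21) = -165085/3 - 685*I*√462/21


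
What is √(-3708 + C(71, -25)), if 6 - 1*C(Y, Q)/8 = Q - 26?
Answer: 2*I*√813 ≈ 57.026*I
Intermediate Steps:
C(Y, Q) = 256 - 8*Q (C(Y, Q) = 48 - 8*(Q - 26) = 48 - 8*(-26 + Q) = 48 + (208 - 8*Q) = 256 - 8*Q)
√(-3708 + C(71, -25)) = √(-3708 + (256 - 8*(-25))) = √(-3708 + (256 + 200)) = √(-3708 + 456) = √(-3252) = 2*I*√813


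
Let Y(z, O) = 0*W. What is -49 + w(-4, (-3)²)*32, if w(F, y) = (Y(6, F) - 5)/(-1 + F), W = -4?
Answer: -17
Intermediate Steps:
Y(z, O) = 0 (Y(z, O) = 0*(-4) = 0)
w(F, y) = -5/(-1 + F) (w(F, y) = (0 - 5)/(-1 + F) = -5/(-1 + F))
-49 + w(-4, (-3)²)*32 = -49 - 5/(-1 - 4)*32 = -49 - 5/(-5)*32 = -49 - 5*(-⅕)*32 = -49 + 1*32 = -49 + 32 = -17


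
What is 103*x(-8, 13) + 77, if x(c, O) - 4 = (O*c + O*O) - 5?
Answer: 6669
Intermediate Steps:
x(c, O) = -1 + O**2 + O*c (x(c, O) = 4 + ((O*c + O*O) - 5) = 4 + ((O*c + O**2) - 5) = 4 + ((O**2 + O*c) - 5) = 4 + (-5 + O**2 + O*c) = -1 + O**2 + O*c)
103*x(-8, 13) + 77 = 103*(-1 + 13**2 + 13*(-8)) + 77 = 103*(-1 + 169 - 104) + 77 = 103*64 + 77 = 6592 + 77 = 6669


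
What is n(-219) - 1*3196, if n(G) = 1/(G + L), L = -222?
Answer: -1409437/441 ≈ -3196.0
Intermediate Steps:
n(G) = 1/(-222 + G) (n(G) = 1/(G - 222) = 1/(-222 + G))
n(-219) - 1*3196 = 1/(-222 - 219) - 1*3196 = 1/(-441) - 3196 = -1/441 - 3196 = -1409437/441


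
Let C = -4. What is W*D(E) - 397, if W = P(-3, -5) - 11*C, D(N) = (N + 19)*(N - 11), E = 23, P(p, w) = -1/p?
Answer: 21947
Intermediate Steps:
D(N) = (-11 + N)*(19 + N) (D(N) = (19 + N)*(-11 + N) = (-11 + N)*(19 + N))
W = 133/3 (W = -1/(-3) - 11*(-4) = -1*(-1/3) + 44 = 1/3 + 44 = 133/3 ≈ 44.333)
W*D(E) - 397 = 133*(-209 + 23**2 + 8*23)/3 - 397 = 133*(-209 + 529 + 184)/3 - 397 = (133/3)*504 - 397 = 22344 - 397 = 21947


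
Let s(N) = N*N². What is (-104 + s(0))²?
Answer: 10816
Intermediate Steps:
s(N) = N³
(-104 + s(0))² = (-104 + 0³)² = (-104 + 0)² = (-104)² = 10816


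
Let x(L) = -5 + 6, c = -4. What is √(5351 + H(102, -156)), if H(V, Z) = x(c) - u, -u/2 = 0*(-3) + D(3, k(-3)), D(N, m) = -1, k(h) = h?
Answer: 5*√214 ≈ 73.144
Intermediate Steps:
x(L) = 1
u = 2 (u = -2*(0*(-3) - 1) = -2*(0 - 1) = -2*(-1) = 2)
H(V, Z) = -1 (H(V, Z) = 1 - 1*2 = 1 - 2 = -1)
√(5351 + H(102, -156)) = √(5351 - 1) = √5350 = 5*√214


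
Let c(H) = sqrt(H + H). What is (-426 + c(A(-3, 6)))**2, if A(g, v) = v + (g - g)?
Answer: 181488 - 1704*sqrt(3) ≈ 1.7854e+5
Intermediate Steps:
A(g, v) = v (A(g, v) = v + 0 = v)
c(H) = sqrt(2)*sqrt(H) (c(H) = sqrt(2*H) = sqrt(2)*sqrt(H))
(-426 + c(A(-3, 6)))**2 = (-426 + sqrt(2)*sqrt(6))**2 = (-426 + 2*sqrt(3))**2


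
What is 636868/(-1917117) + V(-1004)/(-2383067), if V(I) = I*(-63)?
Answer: -1638960598640/4568618257839 ≈ -0.35874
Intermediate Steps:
V(I) = -63*I
636868/(-1917117) + V(-1004)/(-2383067) = 636868/(-1917117) - 63*(-1004)/(-2383067) = 636868*(-1/1917117) + 63252*(-1/2383067) = -636868/1917117 - 63252/2383067 = -1638960598640/4568618257839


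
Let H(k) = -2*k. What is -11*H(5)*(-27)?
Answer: -2970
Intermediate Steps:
-11*H(5)*(-27) = -(-22)*5*(-27) = -11*(-10)*(-27) = 110*(-27) = -2970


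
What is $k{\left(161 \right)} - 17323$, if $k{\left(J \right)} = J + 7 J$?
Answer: $-16035$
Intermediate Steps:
$k{\left(J \right)} = 8 J$
$k{\left(161 \right)} - 17323 = 8 \cdot 161 - 17323 = 1288 - 17323 = -16035$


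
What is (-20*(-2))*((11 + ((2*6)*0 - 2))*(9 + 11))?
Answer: 7200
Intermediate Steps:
(-20*(-2))*((11 + ((2*6)*0 - 2))*(9 + 11)) = 40*((11 + (12*0 - 2))*20) = 40*((11 + (0 - 2))*20) = 40*((11 - 2)*20) = 40*(9*20) = 40*180 = 7200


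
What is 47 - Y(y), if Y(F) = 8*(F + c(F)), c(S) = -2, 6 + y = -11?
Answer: 199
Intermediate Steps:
y = -17 (y = -6 - 11 = -17)
Y(F) = -16 + 8*F (Y(F) = 8*(F - 2) = 8*(-2 + F) = -16 + 8*F)
47 - Y(y) = 47 - (-16 + 8*(-17)) = 47 - (-16 - 136) = 47 - 1*(-152) = 47 + 152 = 199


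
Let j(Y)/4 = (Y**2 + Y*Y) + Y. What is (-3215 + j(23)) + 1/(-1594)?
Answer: 1767745/1594 ≈ 1109.0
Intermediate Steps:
j(Y) = 4*Y + 8*Y**2 (j(Y) = 4*((Y**2 + Y*Y) + Y) = 4*((Y**2 + Y**2) + Y) = 4*(2*Y**2 + Y) = 4*(Y + 2*Y**2) = 4*Y + 8*Y**2)
(-3215 + j(23)) + 1/(-1594) = (-3215 + 4*23*(1 + 2*23)) + 1/(-1594) = (-3215 + 4*23*(1 + 46)) - 1/1594 = (-3215 + 4*23*47) - 1/1594 = (-3215 + 4324) - 1/1594 = 1109 - 1/1594 = 1767745/1594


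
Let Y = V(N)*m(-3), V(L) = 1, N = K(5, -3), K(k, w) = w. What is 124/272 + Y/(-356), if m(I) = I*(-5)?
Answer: 626/1513 ≈ 0.41375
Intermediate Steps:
m(I) = -5*I
N = -3
Y = 15 (Y = 1*(-5*(-3)) = 1*15 = 15)
124/272 + Y/(-356) = 124/272 + 15/(-356) = 124*(1/272) + 15*(-1/356) = 31/68 - 15/356 = 626/1513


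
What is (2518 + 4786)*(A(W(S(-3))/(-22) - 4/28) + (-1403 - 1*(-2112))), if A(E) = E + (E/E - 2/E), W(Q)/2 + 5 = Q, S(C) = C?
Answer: 1627010488/315 ≈ 5.1651e+6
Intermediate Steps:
W(Q) = -10 + 2*Q
A(E) = 1 + E - 2/E (A(E) = E + (1 - 2/E) = 1 + E - 2/E)
(2518 + 4786)*(A(W(S(-3))/(-22) - 4/28) + (-1403 - 1*(-2112))) = (2518 + 4786)*((1 + ((-10 + 2*(-3))/(-22) - 4/28) - 2/((-10 + 2*(-3))/(-22) - 4/28)) + (-1403 - 1*(-2112))) = 7304*((1 + ((-10 - 6)*(-1/22) - 4*1/28) - 2/((-10 - 6)*(-1/22) - 4*1/28)) + (-1403 + 2112)) = 7304*((1 + (-16*(-1/22) - ⅐) - 2/(-16*(-1/22) - ⅐)) + 709) = 7304*((1 + (8/11 - ⅐) - 2/(8/11 - ⅐)) + 709) = 7304*((1 + 45/77 - 2/45/77) + 709) = 7304*((1 + 45/77 - 2*77/45) + 709) = 7304*((1 + 45/77 - 154/45) + 709) = 7304*(-6368/3465 + 709) = 7304*(2450317/3465) = 1627010488/315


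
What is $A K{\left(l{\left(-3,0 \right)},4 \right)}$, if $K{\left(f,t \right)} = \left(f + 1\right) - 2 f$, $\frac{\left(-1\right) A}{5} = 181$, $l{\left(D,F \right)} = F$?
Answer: $-905$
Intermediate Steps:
$A = -905$ ($A = \left(-5\right) 181 = -905$)
$K{\left(f,t \right)} = 1 - f$ ($K{\left(f,t \right)} = \left(1 + f\right) - 2 f = 1 - f$)
$A K{\left(l{\left(-3,0 \right)},4 \right)} = - 905 \left(1 - 0\right) = - 905 \left(1 + 0\right) = \left(-905\right) 1 = -905$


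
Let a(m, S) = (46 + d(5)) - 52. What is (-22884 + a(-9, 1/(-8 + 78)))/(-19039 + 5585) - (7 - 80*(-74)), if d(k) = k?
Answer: -79718973/13454 ≈ -5925.3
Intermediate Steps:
a(m, S) = -1 (a(m, S) = (46 + 5) - 52 = 51 - 52 = -1)
(-22884 + a(-9, 1/(-8 + 78)))/(-19039 + 5585) - (7 - 80*(-74)) = (-22884 - 1)/(-19039 + 5585) - (7 - 80*(-74)) = -22885/(-13454) - (7 + 5920) = -22885*(-1/13454) - 1*5927 = 22885/13454 - 5927 = -79718973/13454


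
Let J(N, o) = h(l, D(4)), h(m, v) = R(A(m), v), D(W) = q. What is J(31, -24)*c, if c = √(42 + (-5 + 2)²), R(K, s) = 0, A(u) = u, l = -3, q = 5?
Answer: 0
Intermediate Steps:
D(W) = 5
h(m, v) = 0
J(N, o) = 0
c = √51 (c = √(42 + (-3)²) = √(42 + 9) = √51 ≈ 7.1414)
J(31, -24)*c = 0*√51 = 0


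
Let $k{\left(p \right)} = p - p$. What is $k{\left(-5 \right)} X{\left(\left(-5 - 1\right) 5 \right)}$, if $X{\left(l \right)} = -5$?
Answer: $0$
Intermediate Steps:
$k{\left(p \right)} = 0$
$k{\left(-5 \right)} X{\left(\left(-5 - 1\right) 5 \right)} = 0 \left(-5\right) = 0$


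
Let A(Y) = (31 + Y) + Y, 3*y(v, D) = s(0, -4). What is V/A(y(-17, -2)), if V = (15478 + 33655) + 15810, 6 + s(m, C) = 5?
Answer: 194829/91 ≈ 2141.0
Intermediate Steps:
s(m, C) = -1 (s(m, C) = -6 + 5 = -1)
y(v, D) = -1/3 (y(v, D) = (1/3)*(-1) = -1/3)
A(Y) = 31 + 2*Y
V = 64943 (V = 49133 + 15810 = 64943)
V/A(y(-17, -2)) = 64943/(31 + 2*(-1/3)) = 64943/(31 - 2/3) = 64943/(91/3) = 64943*(3/91) = 194829/91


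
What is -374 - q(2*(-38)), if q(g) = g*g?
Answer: -6150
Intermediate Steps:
q(g) = g**2
-374 - q(2*(-38)) = -374 - (2*(-38))**2 = -374 - 1*(-76)**2 = -374 - 1*5776 = -374 - 5776 = -6150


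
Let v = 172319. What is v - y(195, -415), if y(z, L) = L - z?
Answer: 172929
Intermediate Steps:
v - y(195, -415) = 172319 - (-415 - 1*195) = 172319 - (-415 - 195) = 172319 - 1*(-610) = 172319 + 610 = 172929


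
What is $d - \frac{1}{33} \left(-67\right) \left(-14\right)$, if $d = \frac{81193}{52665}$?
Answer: $- \frac{15573467}{579315} \approx -26.883$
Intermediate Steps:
$d = \frac{81193}{52665}$ ($d = 81193 \cdot \frac{1}{52665} = \frac{81193}{52665} \approx 1.5417$)
$d - \frac{1}{33} \left(-67\right) \left(-14\right) = \frac{81193}{52665} - \frac{1}{33} \left(-67\right) \left(-14\right) = \frac{81193}{52665} - \left(- \frac{67}{33}\right) \left(-14\right) = \frac{81193}{52665} - \frac{938}{33} = - \frac{15573467}{579315}$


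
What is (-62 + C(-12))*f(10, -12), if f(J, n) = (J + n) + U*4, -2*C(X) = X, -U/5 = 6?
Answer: 6832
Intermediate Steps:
U = -30 (U = -5*6 = -30)
C(X) = -X/2
f(J, n) = -120 + J + n (f(J, n) = (J + n) - 30*4 = (J + n) - 120 = -120 + J + n)
(-62 + C(-12))*f(10, -12) = (-62 - 1/2*(-12))*(-120 + 10 - 12) = (-62 + 6)*(-122) = -56*(-122) = 6832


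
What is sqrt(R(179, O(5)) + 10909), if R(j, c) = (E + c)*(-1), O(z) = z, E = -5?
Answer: sqrt(10909) ≈ 104.45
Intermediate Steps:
R(j, c) = 5 - c (R(j, c) = (-5 + c)*(-1) = 5 - c)
sqrt(R(179, O(5)) + 10909) = sqrt((5 - 1*5) + 10909) = sqrt((5 - 5) + 10909) = sqrt(0 + 10909) = sqrt(10909)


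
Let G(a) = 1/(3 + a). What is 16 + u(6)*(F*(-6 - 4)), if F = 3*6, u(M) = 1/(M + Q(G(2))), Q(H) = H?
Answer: -404/31 ≈ -13.032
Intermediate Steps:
u(M) = 1/(⅕ + M) (u(M) = 1/(M + 1/(3 + 2)) = 1/(M + 1/5) = 1/(M + ⅕) = 1/(⅕ + M))
F = 18
16 + u(6)*(F*(-6 - 4)) = 16 + (5/(1 + 5*6))*(18*(-6 - 4)) = 16 + (5/(1 + 30))*(18*(-10)) = 16 + (5/31)*(-180) = 16 - 900/31 = -404/31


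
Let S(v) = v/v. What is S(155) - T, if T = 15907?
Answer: -15906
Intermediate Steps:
S(v) = 1
S(155) - T = 1 - 1*15907 = 1 - 15907 = -15906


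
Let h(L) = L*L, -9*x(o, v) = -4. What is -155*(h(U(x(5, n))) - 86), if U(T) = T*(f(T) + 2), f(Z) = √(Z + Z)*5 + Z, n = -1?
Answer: 81793810/6561 - 1091200*√2/2187 ≈ 11761.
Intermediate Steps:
f(Z) = Z + 5*√2*√Z (f(Z) = √(2*Z)*5 + Z = (√2*√Z)*5 + Z = 5*√2*√Z + Z = Z + 5*√2*√Z)
x(o, v) = 4/9 (x(o, v) = -⅑*(-4) = 4/9)
U(T) = T*(2 + T + 5*√2*√T) (U(T) = T*((T + 5*√2*√T) + 2) = T*(2 + T + 5*√2*√T))
h(L) = L²
-155*(h(U(x(5, n))) - 86) = -155*((4*(2 + 4/9 + 5*√2*√(4/9))/9)² - 86) = -155*((4*(2 + 4/9 + 5*√2*(⅔))/9)² - 86) = -155*((4*(2 + 4/9 + 10*√2/3)/9)² - 86) = -155*((4*(22/9 + 10*√2/3)/9)² - 86) = -155*((88/81 + 40*√2/27)² - 86) = -155*(-86 + (88/81 + 40*√2/27)²) = 13330 - 155*(88/81 + 40*√2/27)²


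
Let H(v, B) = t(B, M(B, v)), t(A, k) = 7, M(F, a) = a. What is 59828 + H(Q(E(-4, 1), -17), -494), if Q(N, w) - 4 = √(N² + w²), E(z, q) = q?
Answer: 59835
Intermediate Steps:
Q(N, w) = 4 + √(N² + w²)
H(v, B) = 7
59828 + H(Q(E(-4, 1), -17), -494) = 59828 + 7 = 59835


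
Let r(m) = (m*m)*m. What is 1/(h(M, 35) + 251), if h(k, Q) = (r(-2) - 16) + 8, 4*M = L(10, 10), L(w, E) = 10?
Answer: 1/235 ≈ 0.0042553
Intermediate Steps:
M = 5/2 (M = (¼)*10 = 5/2 ≈ 2.5000)
r(m) = m³ (r(m) = m²*m = m³)
h(k, Q) = -16 (h(k, Q) = ((-2)³ - 16) + 8 = (-8 - 16) + 8 = -24 + 8 = -16)
1/(h(M, 35) + 251) = 1/(-16 + 251) = 1/235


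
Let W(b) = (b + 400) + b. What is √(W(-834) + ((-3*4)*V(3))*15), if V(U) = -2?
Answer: 2*I*√227 ≈ 30.133*I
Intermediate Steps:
W(b) = 400 + 2*b (W(b) = (400 + b) + b = 400 + 2*b)
√(W(-834) + ((-3*4)*V(3))*15) = √((400 + 2*(-834)) + (-3*4*(-2))*15) = √((400 - 1668) - 12*(-2)*15) = √(-1268 + 24*15) = √(-1268 + 360) = √(-908) = 2*I*√227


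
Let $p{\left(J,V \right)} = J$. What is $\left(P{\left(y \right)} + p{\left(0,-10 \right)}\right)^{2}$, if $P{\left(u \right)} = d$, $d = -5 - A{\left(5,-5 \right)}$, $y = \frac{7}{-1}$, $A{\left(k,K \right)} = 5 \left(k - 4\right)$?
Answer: $100$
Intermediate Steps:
$A{\left(k,K \right)} = -20 + 5 k$ ($A{\left(k,K \right)} = 5 \left(-4 + k\right) = -20 + 5 k$)
$y = -7$ ($y = 7 \left(-1\right) = -7$)
$d = -10$ ($d = -5 - \left(-20 + 5 \cdot 5\right) = -5 - \left(-20 + 25\right) = -5 - 5 = -10$)
$P{\left(u \right)} = -10$
$\left(P{\left(y \right)} + p{\left(0,-10 \right)}\right)^{2} = \left(-10 + 0\right)^{2} = \left(-10\right)^{2} = 100$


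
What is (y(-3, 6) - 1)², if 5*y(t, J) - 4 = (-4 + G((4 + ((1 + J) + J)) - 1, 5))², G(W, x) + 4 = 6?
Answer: 9/25 ≈ 0.36000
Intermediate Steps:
G(W, x) = 2 (G(W, x) = -4 + 6 = 2)
y(t, J) = 8/5 (y(t, J) = ⅘ + (-4 + 2)²/5 = ⅘ + (⅕)*(-2)² = ⅘ + (⅕)*4 = ⅘ + ⅘ = 8/5)
(y(-3, 6) - 1)² = (8/5 - 1)² = (⅗)² = 9/25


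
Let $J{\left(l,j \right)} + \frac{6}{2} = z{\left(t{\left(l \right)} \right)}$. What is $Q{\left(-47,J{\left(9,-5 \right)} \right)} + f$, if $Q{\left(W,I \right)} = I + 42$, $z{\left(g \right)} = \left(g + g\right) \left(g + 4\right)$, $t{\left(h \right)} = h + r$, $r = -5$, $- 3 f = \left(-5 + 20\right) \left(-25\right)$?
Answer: $228$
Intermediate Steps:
$f = 125$ ($f = - \frac{\left(-5 + 20\right) \left(-25\right)}{3} = - \frac{15 \left(-25\right)}{3} = \left(- \frac{1}{3}\right) \left(-375\right) = 125$)
$t{\left(h \right)} = -5 + h$ ($t{\left(h \right)} = h - 5 = -5 + h$)
$z{\left(g \right)} = 2 g \left(4 + g\right)$
$J{\left(l,j \right)} = -3 + 2 \left(-1 + l\right) \left(-5 + l\right)$ ($J{\left(l,j \right)} = -3 + 2 \left(-5 + l\right) \left(4 + \left(-5 + l\right)\right) = -3 + 2 \left(-5 + l\right) \left(-1 + l\right) = -3 + 2 \left(-1 + l\right) \left(-5 + l\right)$)
$Q{\left(W,I \right)} = 42 + I$
$Q{\left(-47,J{\left(9,-5 \right)} \right)} + f = \left(42 - \left(3 - 2 \left(-1 + 9\right) \left(-5 + 9\right)\right)\right) + 125 = \left(42 - \left(3 - 64\right)\right) + 125 = \left(42 + \left(-3 + 64\right)\right) + 125 = \left(42 + 61\right) + 125 = 103 + 125 = 228$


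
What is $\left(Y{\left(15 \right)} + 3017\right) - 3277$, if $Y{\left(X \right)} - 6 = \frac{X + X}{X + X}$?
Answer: $-253$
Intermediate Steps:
$Y{\left(X \right)} = 7$ ($Y{\left(X \right)} = 6 + \frac{X + X}{X + X} = 6 + \frac{2 X}{2 X} = 6 + 2 X \frac{1}{2 X} = 6 + 1 = 7$)
$\left(Y{\left(15 \right)} + 3017\right) - 3277 = \left(7 + 3017\right) - 3277 = 3024 - 3277 = -253$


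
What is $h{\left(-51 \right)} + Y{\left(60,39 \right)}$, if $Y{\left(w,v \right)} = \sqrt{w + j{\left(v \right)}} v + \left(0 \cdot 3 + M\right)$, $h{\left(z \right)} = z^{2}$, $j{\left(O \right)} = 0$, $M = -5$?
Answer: $2596 + 78 \sqrt{15} \approx 2898.1$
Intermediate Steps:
$Y{\left(w,v \right)} = -5 + v \sqrt{w}$ ($Y{\left(w,v \right)} = \sqrt{w + 0} v + \left(0 \cdot 3 - 5\right) = \sqrt{w} v + \left(0 - 5\right) = v \sqrt{w} - 5 = -5 + v \sqrt{w}$)
$h{\left(-51 \right)} + Y{\left(60,39 \right)} = \left(-51\right)^{2} - \left(5 - 39 \sqrt{60}\right) = 2601 - \left(5 - 39 \cdot 2 \sqrt{15}\right) = 2601 - \left(5 - 78 \sqrt{15}\right) = 2596 + 78 \sqrt{15}$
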